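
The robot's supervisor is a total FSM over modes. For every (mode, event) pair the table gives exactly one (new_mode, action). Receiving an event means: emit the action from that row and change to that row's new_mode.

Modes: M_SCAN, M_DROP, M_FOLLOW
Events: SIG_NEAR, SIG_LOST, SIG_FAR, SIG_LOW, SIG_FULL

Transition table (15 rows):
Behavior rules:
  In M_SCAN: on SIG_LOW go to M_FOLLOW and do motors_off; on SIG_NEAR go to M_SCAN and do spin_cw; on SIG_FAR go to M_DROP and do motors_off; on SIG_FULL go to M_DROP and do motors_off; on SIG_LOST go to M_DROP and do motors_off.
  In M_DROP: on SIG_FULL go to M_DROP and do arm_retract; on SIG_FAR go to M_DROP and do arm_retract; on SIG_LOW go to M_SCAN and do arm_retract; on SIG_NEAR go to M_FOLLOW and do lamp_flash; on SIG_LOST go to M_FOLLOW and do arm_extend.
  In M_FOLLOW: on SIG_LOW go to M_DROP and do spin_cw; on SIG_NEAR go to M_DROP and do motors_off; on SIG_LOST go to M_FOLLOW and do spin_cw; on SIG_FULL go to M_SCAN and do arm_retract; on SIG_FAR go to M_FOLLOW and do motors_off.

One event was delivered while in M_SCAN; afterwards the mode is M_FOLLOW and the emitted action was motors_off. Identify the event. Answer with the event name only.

SIG_LOW

try SIG_NEAR: (M_SCAN, SIG_NEAR) → (M_SCAN, spin_cw)
try SIG_LOST: (M_SCAN, SIG_LOST) → (M_DROP, motors_off)
try SIG_FAR: (M_SCAN, SIG_FAR) → (M_DROP, motors_off)
try SIG_LOW: (M_SCAN, SIG_LOW) → (M_FOLLOW, motors_off)  ← matches
try SIG_FULL: (M_SCAN, SIG_FULL) → (M_DROP, motors_off)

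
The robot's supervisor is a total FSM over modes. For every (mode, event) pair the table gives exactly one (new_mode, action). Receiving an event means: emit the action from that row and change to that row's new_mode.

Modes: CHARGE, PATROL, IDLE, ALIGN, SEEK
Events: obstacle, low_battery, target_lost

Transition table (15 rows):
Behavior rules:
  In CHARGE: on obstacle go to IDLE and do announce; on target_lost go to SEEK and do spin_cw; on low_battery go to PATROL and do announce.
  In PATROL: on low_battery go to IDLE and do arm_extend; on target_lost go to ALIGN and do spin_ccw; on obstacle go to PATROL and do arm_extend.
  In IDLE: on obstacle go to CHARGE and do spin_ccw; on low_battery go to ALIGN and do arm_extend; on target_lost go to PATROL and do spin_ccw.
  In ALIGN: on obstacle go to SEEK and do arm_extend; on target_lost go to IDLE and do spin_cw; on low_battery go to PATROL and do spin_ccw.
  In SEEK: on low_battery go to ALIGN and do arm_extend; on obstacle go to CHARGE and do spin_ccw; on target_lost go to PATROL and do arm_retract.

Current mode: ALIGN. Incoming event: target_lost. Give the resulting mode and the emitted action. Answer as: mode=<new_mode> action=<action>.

mode=IDLE action=spin_cw

current mode = ALIGN; filter table to that mode:
  (ALIGN, obstacle) → (SEEK, arm_extend)
  (ALIGN, target_lost) → (IDLE, spin_cw)  ← event matches
  (ALIGN, low_battery) → (PATROL, spin_ccw)
event = target_lost selects (IDLE, spin_cw)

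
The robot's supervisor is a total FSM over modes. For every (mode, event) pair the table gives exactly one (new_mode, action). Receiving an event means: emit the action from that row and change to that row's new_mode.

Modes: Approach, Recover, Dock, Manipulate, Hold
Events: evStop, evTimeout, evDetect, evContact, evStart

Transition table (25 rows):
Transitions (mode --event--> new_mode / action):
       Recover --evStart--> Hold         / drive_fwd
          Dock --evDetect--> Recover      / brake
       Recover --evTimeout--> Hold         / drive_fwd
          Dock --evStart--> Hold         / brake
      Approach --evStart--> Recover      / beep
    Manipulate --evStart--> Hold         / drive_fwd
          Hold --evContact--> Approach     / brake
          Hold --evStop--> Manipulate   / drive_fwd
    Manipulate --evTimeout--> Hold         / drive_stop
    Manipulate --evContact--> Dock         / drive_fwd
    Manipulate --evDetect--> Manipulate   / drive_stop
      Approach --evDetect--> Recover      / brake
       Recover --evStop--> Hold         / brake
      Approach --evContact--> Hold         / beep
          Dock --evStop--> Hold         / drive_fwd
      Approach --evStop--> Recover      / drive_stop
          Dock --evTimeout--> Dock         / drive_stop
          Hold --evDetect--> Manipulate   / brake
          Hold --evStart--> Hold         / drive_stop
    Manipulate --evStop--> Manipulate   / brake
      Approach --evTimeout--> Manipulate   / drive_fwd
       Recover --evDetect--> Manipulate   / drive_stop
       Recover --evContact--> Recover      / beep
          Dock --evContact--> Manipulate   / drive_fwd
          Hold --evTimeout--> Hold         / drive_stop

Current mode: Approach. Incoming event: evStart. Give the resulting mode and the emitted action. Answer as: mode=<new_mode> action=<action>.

mode=Recover action=beep

current mode = Approach; filter table to that mode:
  (Approach, evStart) → (Recover, beep)  ← event matches
  (Approach, evDetect) → (Recover, brake)
  (Approach, evContact) → (Hold, beep)
  (Approach, evStop) → (Recover, drive_stop)
  (Approach, evTimeout) → (Manipulate, drive_fwd)
event = evStart selects (Recover, beep)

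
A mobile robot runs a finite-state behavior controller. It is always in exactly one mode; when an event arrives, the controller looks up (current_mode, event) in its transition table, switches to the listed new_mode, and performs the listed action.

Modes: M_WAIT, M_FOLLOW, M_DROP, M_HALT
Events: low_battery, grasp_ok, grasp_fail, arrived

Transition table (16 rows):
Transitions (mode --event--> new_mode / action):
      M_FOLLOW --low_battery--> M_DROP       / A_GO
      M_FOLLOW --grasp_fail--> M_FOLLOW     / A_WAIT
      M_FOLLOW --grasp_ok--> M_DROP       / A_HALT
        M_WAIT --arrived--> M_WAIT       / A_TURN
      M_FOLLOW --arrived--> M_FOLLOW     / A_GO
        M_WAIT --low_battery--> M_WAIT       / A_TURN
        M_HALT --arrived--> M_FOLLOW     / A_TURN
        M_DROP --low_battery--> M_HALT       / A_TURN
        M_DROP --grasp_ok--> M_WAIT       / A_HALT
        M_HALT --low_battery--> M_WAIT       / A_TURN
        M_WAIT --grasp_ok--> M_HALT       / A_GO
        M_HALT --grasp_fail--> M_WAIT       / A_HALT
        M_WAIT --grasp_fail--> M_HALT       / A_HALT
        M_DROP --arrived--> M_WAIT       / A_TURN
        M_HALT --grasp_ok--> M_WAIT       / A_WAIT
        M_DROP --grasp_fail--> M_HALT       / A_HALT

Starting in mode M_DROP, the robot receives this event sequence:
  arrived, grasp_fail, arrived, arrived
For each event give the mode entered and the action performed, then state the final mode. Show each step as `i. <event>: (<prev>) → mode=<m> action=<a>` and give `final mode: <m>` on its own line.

1. arrived: (M_DROP) → mode=M_WAIT action=A_TURN
2. grasp_fail: (M_WAIT) → mode=M_HALT action=A_HALT
3. arrived: (M_HALT) → mode=M_FOLLOW action=A_TURN
4. arrived: (M_FOLLOW) → mode=M_FOLLOW action=A_GO

final mode: M_FOLLOW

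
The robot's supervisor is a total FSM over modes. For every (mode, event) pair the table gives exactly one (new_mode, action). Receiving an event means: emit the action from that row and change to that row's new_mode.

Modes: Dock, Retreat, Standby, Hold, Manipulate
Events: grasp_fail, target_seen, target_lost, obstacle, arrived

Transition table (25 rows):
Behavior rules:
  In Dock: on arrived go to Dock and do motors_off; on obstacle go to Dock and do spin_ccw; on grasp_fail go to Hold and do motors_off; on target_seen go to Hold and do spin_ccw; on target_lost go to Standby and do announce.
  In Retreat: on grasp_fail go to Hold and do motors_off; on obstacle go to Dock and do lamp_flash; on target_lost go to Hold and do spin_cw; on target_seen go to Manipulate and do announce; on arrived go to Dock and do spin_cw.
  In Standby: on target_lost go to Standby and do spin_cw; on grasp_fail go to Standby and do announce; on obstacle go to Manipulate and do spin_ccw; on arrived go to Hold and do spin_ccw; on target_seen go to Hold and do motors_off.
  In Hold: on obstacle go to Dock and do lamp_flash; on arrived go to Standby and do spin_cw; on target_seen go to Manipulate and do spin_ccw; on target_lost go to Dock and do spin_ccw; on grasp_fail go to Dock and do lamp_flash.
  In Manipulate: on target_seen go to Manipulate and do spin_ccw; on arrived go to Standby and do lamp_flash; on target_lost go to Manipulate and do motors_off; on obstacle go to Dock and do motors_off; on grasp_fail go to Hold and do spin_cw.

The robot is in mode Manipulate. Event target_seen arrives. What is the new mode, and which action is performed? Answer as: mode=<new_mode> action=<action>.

current mode = Manipulate; filter table to that mode:
  (Manipulate, target_seen) → (Manipulate, spin_ccw)  ← event matches
  (Manipulate, arrived) → (Standby, lamp_flash)
  (Manipulate, target_lost) → (Manipulate, motors_off)
  (Manipulate, obstacle) → (Dock, motors_off)
  (Manipulate, grasp_fail) → (Hold, spin_cw)
event = target_seen selects (Manipulate, spin_ccw)

mode=Manipulate action=spin_ccw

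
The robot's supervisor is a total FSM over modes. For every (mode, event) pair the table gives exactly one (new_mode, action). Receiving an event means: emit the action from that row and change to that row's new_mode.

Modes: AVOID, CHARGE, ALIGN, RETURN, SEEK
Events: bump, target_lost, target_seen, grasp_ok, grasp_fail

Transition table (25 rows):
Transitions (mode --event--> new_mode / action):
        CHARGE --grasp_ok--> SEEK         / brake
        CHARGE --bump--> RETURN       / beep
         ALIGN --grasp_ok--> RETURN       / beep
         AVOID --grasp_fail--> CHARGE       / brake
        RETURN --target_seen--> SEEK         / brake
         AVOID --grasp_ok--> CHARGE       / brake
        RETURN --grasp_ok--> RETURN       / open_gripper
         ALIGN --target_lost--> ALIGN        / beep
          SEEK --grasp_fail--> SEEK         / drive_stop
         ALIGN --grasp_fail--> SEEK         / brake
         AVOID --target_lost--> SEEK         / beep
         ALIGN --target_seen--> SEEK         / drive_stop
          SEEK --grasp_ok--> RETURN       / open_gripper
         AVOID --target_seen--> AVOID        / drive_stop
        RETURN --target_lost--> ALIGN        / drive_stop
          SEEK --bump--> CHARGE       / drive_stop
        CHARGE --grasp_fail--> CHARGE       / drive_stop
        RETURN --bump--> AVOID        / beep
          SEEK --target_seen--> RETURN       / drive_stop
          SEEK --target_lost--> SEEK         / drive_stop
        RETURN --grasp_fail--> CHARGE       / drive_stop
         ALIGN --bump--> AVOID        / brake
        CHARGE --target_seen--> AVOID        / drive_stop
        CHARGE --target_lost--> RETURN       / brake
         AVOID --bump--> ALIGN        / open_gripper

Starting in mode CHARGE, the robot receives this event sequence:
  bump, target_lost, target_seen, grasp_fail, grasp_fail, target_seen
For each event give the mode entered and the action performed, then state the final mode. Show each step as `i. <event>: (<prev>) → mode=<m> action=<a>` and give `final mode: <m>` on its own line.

1. bump: (CHARGE) → mode=RETURN action=beep
2. target_lost: (RETURN) → mode=ALIGN action=drive_stop
3. target_seen: (ALIGN) → mode=SEEK action=drive_stop
4. grasp_fail: (SEEK) → mode=SEEK action=drive_stop
5. grasp_fail: (SEEK) → mode=SEEK action=drive_stop
6. target_seen: (SEEK) → mode=RETURN action=drive_stop

final mode: RETURN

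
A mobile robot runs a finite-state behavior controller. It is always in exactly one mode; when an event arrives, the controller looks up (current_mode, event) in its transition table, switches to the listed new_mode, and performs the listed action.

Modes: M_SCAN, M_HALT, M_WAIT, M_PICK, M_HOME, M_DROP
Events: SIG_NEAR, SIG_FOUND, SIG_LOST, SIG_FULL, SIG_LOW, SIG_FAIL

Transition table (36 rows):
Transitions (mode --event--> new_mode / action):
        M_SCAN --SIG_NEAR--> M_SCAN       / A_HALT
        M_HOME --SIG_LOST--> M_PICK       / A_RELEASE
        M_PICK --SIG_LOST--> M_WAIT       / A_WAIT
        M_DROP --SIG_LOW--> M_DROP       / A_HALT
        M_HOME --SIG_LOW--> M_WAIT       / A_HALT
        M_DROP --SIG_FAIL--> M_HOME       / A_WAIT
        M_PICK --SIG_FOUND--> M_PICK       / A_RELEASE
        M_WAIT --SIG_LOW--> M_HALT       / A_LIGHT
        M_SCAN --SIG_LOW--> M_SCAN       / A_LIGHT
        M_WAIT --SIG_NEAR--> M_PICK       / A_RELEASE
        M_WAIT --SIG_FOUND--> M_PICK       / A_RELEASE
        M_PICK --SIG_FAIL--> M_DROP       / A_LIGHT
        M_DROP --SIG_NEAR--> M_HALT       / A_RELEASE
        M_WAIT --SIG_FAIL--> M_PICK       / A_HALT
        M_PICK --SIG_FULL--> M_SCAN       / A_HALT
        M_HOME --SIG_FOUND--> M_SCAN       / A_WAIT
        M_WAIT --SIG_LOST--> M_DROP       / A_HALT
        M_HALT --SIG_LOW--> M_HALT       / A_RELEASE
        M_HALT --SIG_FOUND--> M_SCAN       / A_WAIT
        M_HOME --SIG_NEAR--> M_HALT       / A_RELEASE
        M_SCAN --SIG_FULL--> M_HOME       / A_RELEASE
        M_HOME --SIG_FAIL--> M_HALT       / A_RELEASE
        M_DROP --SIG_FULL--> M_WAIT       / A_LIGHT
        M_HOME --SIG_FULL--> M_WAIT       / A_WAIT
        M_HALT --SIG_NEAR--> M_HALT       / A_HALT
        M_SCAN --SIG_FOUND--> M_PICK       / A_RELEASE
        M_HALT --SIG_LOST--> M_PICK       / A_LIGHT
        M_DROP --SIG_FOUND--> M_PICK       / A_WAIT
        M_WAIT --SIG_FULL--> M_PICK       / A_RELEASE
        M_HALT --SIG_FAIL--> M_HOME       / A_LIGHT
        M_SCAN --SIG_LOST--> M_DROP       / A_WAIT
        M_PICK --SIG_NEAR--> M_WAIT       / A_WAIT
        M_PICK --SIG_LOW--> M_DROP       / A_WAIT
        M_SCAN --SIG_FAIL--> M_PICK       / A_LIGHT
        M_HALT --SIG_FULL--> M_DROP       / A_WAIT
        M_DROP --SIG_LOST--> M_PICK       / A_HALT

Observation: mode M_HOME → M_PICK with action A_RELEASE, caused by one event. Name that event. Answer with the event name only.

SIG_LOST

try SIG_NEAR: (M_HOME, SIG_NEAR) → (M_HALT, A_RELEASE)
try SIG_FOUND: (M_HOME, SIG_FOUND) → (M_SCAN, A_WAIT)
try SIG_LOST: (M_HOME, SIG_LOST) → (M_PICK, A_RELEASE)  ← matches
try SIG_FULL: (M_HOME, SIG_FULL) → (M_WAIT, A_WAIT)
try SIG_LOW: (M_HOME, SIG_LOW) → (M_WAIT, A_HALT)
try SIG_FAIL: (M_HOME, SIG_FAIL) → (M_HALT, A_RELEASE)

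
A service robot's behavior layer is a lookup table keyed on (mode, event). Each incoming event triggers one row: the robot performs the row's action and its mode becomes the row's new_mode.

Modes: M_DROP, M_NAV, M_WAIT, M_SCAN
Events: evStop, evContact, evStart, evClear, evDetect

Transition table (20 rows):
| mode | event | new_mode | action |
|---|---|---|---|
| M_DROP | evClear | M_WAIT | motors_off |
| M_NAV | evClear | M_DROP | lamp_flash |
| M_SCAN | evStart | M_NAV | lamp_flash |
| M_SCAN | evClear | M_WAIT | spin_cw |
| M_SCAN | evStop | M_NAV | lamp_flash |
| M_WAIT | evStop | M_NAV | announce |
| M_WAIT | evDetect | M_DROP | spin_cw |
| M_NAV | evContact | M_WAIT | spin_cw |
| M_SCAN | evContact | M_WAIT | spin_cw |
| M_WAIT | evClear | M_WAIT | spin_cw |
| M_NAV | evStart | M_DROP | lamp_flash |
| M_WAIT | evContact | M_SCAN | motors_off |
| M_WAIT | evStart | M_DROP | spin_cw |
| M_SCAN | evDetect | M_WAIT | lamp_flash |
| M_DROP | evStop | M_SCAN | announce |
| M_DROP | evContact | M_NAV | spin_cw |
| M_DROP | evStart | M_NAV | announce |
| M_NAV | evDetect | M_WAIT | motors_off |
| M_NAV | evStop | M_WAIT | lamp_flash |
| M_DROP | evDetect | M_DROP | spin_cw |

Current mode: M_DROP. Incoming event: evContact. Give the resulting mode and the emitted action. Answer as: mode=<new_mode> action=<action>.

current mode = M_DROP; filter table to that mode:
  (M_DROP, evClear) → (M_WAIT, motors_off)
  (M_DROP, evStop) → (M_SCAN, announce)
  (M_DROP, evContact) → (M_NAV, spin_cw)  ← event matches
  (M_DROP, evStart) → (M_NAV, announce)
  (M_DROP, evDetect) → (M_DROP, spin_cw)
event = evContact selects (M_NAV, spin_cw)

mode=M_NAV action=spin_cw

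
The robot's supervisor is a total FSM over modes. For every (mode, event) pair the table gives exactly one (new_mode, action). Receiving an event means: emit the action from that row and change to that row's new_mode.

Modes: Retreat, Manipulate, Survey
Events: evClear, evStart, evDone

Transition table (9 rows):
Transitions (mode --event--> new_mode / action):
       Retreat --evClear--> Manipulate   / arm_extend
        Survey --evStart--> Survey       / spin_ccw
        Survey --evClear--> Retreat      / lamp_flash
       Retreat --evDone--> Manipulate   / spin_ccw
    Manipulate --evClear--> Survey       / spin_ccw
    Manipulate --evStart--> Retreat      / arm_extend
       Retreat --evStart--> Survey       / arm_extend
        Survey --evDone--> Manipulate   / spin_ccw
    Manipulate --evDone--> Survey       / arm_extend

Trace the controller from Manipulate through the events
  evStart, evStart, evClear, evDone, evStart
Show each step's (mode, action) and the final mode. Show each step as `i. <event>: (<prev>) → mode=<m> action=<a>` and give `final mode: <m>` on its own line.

final mode: Retreat

1. evStart: (Manipulate) → mode=Retreat action=arm_extend
2. evStart: (Retreat) → mode=Survey action=arm_extend
3. evClear: (Survey) → mode=Retreat action=lamp_flash
4. evDone: (Retreat) → mode=Manipulate action=spin_ccw
5. evStart: (Manipulate) → mode=Retreat action=arm_extend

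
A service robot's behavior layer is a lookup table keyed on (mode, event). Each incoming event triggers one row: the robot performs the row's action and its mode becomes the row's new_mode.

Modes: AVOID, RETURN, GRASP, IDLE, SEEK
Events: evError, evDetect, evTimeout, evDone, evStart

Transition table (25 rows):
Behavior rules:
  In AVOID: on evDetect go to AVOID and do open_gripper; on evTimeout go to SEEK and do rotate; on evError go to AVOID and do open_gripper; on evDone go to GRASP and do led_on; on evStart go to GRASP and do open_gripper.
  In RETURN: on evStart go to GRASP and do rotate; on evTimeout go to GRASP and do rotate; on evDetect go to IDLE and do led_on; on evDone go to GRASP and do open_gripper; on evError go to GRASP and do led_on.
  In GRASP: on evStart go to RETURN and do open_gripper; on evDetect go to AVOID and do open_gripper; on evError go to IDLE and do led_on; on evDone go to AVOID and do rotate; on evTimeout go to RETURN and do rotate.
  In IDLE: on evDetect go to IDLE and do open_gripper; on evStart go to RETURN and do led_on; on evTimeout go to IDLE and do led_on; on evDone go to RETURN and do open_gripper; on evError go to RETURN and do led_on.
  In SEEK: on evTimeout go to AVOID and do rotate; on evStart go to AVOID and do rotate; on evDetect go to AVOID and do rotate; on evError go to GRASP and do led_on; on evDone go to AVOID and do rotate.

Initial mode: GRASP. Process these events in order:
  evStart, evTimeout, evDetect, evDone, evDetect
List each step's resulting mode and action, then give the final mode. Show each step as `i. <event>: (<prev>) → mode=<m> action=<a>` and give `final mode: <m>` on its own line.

1. evStart: (GRASP) → mode=RETURN action=open_gripper
2. evTimeout: (RETURN) → mode=GRASP action=rotate
3. evDetect: (GRASP) → mode=AVOID action=open_gripper
4. evDone: (AVOID) → mode=GRASP action=led_on
5. evDetect: (GRASP) → mode=AVOID action=open_gripper

final mode: AVOID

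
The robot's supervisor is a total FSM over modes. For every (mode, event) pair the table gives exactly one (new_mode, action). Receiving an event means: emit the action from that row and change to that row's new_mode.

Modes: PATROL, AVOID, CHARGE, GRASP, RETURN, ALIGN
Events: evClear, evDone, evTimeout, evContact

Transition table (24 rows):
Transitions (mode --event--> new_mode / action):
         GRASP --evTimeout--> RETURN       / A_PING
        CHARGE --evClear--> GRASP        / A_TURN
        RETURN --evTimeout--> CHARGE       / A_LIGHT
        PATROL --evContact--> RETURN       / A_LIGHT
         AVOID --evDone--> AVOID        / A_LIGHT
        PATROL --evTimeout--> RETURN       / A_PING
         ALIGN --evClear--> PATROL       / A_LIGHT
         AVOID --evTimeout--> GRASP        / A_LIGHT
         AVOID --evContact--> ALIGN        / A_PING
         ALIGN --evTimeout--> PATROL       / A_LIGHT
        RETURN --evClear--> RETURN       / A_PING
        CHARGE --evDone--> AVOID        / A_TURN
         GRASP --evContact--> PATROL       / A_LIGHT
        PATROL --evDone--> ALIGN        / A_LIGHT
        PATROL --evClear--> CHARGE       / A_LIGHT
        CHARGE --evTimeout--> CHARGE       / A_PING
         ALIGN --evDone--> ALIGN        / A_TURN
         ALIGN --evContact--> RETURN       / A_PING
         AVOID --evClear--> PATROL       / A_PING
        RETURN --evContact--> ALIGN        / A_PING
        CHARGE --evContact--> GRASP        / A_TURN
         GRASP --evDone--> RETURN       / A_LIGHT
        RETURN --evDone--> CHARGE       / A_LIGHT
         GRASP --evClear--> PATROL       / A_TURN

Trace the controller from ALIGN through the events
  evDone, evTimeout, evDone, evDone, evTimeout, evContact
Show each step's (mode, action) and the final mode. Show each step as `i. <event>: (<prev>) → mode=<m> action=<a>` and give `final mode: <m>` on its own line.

final mode: RETURN

1. evDone: (ALIGN) → mode=ALIGN action=A_TURN
2. evTimeout: (ALIGN) → mode=PATROL action=A_LIGHT
3. evDone: (PATROL) → mode=ALIGN action=A_LIGHT
4. evDone: (ALIGN) → mode=ALIGN action=A_TURN
5. evTimeout: (ALIGN) → mode=PATROL action=A_LIGHT
6. evContact: (PATROL) → mode=RETURN action=A_LIGHT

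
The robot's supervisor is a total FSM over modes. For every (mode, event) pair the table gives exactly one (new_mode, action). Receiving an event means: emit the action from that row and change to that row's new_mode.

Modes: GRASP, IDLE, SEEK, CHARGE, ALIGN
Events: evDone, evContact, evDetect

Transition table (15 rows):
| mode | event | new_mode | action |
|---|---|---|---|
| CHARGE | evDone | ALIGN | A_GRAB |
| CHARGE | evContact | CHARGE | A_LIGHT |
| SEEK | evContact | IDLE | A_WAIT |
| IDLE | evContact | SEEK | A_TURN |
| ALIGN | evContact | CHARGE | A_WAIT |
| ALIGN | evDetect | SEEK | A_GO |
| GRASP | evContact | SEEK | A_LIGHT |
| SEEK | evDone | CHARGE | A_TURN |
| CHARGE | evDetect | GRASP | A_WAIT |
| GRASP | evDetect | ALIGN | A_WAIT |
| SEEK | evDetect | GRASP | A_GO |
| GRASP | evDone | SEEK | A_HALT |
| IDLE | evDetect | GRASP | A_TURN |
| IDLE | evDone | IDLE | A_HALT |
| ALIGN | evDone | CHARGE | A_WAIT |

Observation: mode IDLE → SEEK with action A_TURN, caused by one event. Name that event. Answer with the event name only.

evContact

try evDone: (IDLE, evDone) → (IDLE, A_HALT)
try evContact: (IDLE, evContact) → (SEEK, A_TURN)  ← matches
try evDetect: (IDLE, evDetect) → (GRASP, A_TURN)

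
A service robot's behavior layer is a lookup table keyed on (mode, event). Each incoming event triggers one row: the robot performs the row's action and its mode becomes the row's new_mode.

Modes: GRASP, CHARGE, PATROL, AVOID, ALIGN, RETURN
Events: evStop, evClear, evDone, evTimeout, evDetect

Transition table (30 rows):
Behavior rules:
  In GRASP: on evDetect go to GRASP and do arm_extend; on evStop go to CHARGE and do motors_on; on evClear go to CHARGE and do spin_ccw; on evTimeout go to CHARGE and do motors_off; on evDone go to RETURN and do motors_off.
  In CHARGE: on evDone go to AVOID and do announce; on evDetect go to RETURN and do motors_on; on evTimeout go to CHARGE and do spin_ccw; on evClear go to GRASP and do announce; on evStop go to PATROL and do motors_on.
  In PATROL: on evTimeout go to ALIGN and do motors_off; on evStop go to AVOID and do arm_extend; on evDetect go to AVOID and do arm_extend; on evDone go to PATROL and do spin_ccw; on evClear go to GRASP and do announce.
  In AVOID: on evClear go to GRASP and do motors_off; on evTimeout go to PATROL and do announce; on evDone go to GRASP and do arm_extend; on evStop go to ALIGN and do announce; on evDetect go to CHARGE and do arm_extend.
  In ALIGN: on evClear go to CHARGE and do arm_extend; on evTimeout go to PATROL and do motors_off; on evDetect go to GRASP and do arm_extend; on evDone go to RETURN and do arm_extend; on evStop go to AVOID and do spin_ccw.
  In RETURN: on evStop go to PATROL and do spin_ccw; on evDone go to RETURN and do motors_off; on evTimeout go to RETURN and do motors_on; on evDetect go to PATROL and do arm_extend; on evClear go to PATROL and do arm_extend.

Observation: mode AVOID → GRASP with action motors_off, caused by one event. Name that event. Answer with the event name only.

try evStop: (AVOID, evStop) → (ALIGN, announce)
try evClear: (AVOID, evClear) → (GRASP, motors_off)  ← matches
try evDone: (AVOID, evDone) → (GRASP, arm_extend)
try evTimeout: (AVOID, evTimeout) → (PATROL, announce)
try evDetect: (AVOID, evDetect) → (CHARGE, arm_extend)

evClear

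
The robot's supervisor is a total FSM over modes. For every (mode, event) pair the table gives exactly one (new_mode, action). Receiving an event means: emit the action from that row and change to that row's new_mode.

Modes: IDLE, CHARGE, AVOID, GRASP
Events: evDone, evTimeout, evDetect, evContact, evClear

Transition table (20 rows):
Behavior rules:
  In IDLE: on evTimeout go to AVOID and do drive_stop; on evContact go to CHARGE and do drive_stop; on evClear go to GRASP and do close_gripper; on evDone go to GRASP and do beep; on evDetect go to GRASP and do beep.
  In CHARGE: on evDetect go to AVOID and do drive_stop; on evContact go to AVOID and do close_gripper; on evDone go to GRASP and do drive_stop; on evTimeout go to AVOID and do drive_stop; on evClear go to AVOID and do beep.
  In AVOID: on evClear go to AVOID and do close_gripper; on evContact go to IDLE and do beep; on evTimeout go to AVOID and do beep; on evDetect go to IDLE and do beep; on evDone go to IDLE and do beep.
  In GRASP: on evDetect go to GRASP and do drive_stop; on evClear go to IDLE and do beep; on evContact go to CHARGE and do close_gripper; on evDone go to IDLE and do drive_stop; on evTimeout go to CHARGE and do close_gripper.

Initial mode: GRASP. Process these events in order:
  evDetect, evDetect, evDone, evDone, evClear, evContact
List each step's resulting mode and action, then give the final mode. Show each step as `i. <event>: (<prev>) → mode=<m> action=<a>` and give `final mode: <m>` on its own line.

1. evDetect: (GRASP) → mode=GRASP action=drive_stop
2. evDetect: (GRASP) → mode=GRASP action=drive_stop
3. evDone: (GRASP) → mode=IDLE action=drive_stop
4. evDone: (IDLE) → mode=GRASP action=beep
5. evClear: (GRASP) → mode=IDLE action=beep
6. evContact: (IDLE) → mode=CHARGE action=drive_stop

final mode: CHARGE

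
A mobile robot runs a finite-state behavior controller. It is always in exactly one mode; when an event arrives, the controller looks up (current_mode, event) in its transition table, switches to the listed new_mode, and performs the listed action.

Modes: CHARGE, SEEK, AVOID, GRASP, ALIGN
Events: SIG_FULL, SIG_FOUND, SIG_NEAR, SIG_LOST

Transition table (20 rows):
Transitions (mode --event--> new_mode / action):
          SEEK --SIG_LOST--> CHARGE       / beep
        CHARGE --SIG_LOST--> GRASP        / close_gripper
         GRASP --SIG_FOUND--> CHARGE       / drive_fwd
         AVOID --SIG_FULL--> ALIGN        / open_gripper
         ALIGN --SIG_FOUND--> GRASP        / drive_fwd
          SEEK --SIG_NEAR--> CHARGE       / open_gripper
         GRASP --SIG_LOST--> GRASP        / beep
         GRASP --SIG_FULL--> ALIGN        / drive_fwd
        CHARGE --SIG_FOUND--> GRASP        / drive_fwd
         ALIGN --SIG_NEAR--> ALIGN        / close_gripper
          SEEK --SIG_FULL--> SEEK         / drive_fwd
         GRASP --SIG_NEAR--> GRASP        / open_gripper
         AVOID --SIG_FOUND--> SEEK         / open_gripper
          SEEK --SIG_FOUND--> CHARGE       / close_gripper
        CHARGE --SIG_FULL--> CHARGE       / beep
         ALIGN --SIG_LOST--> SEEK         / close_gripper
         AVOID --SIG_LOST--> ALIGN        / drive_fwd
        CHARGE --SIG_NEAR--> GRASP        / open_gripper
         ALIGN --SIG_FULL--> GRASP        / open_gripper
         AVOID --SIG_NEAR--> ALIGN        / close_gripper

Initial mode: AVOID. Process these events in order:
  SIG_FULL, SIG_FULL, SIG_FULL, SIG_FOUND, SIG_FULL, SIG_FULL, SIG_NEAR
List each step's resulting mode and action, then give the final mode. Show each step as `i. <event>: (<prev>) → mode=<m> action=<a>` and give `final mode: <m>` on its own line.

1. SIG_FULL: (AVOID) → mode=ALIGN action=open_gripper
2. SIG_FULL: (ALIGN) → mode=GRASP action=open_gripper
3. SIG_FULL: (GRASP) → mode=ALIGN action=drive_fwd
4. SIG_FOUND: (ALIGN) → mode=GRASP action=drive_fwd
5. SIG_FULL: (GRASP) → mode=ALIGN action=drive_fwd
6. SIG_FULL: (ALIGN) → mode=GRASP action=open_gripper
7. SIG_NEAR: (GRASP) → mode=GRASP action=open_gripper

final mode: GRASP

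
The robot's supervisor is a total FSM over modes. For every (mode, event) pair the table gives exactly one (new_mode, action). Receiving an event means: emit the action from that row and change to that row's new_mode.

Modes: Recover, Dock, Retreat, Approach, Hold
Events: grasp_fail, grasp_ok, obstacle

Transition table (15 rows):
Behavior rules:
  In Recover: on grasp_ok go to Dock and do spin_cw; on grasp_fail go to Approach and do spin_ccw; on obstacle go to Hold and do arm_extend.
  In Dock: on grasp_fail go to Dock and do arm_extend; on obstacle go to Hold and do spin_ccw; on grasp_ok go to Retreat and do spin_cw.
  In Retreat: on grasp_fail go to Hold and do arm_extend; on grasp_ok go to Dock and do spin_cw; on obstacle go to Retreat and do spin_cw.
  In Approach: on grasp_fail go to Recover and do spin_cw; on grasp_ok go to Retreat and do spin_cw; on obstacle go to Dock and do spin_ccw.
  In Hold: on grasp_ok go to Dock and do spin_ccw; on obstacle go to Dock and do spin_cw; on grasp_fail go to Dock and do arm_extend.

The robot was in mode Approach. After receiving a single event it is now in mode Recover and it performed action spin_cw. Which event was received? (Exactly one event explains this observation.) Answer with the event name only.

try grasp_fail: (Approach, grasp_fail) → (Recover, spin_cw)  ← matches
try grasp_ok: (Approach, grasp_ok) → (Retreat, spin_cw)
try obstacle: (Approach, obstacle) → (Dock, spin_ccw)

grasp_fail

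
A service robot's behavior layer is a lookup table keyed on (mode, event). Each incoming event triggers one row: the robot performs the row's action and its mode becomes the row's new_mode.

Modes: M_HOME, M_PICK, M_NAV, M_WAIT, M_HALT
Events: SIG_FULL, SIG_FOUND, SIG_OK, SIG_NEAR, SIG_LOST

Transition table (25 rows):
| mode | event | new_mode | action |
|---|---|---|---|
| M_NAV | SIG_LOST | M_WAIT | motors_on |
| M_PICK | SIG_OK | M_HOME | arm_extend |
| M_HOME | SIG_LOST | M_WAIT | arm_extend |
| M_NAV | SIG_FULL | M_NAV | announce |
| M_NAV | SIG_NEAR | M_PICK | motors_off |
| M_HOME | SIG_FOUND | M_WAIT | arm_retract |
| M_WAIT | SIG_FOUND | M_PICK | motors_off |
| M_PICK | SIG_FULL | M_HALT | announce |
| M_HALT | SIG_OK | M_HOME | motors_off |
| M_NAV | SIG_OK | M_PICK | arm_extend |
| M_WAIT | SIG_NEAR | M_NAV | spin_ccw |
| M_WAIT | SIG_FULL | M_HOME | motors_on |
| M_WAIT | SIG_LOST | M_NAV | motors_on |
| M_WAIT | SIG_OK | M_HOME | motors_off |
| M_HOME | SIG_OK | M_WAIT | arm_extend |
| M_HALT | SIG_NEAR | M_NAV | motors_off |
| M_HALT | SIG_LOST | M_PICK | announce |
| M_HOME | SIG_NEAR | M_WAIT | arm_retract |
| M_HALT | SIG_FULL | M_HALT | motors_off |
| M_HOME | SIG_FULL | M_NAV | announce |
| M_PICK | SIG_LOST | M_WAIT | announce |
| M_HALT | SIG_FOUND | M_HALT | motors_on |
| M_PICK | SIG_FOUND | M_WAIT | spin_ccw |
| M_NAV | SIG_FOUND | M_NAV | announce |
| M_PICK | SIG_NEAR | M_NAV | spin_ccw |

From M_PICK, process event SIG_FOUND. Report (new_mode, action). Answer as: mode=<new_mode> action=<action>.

mode=M_WAIT action=spin_ccw

current mode = M_PICK; filter table to that mode:
  (M_PICK, SIG_OK) → (M_HOME, arm_extend)
  (M_PICK, SIG_FULL) → (M_HALT, announce)
  (M_PICK, SIG_LOST) → (M_WAIT, announce)
  (M_PICK, SIG_FOUND) → (M_WAIT, spin_ccw)  ← event matches
  (M_PICK, SIG_NEAR) → (M_NAV, spin_ccw)
event = SIG_FOUND selects (M_WAIT, spin_ccw)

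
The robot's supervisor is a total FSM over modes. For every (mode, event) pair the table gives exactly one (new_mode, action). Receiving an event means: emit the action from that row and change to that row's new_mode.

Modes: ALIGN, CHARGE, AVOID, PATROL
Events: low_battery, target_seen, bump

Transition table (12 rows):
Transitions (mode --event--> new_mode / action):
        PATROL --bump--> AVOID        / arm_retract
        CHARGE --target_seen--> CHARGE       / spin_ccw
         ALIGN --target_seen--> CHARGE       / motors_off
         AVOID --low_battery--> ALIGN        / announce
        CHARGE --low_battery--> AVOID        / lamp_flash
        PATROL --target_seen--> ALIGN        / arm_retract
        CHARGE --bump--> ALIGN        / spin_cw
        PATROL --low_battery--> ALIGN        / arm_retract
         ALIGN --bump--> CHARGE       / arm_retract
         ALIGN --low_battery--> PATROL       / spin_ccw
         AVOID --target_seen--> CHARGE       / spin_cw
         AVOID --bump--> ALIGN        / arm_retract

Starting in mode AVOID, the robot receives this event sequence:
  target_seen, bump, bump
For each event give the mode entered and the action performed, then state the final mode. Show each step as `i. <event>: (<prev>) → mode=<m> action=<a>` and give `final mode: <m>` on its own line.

final mode: CHARGE

1. target_seen: (AVOID) → mode=CHARGE action=spin_cw
2. bump: (CHARGE) → mode=ALIGN action=spin_cw
3. bump: (ALIGN) → mode=CHARGE action=arm_retract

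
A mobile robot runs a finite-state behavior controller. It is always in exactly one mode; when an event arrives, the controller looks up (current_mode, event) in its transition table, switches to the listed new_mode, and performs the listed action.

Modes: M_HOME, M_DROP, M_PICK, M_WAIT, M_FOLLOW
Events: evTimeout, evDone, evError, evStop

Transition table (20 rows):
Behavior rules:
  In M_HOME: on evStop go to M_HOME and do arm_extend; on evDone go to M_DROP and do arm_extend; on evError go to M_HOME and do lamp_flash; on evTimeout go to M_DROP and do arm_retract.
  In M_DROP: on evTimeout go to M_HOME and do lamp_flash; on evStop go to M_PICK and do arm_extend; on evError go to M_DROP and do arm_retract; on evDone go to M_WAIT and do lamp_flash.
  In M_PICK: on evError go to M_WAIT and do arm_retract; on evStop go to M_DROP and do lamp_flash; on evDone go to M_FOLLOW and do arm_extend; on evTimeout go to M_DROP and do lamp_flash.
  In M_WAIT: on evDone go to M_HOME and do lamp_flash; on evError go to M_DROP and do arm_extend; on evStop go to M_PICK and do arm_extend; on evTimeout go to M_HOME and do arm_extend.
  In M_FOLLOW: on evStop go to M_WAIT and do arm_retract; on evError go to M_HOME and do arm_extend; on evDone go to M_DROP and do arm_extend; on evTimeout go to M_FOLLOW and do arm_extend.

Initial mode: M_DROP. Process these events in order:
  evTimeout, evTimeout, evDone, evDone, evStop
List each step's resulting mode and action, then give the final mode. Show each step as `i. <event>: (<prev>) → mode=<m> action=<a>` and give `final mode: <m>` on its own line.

final mode: M_HOME

1. evTimeout: (M_DROP) → mode=M_HOME action=lamp_flash
2. evTimeout: (M_HOME) → mode=M_DROP action=arm_retract
3. evDone: (M_DROP) → mode=M_WAIT action=lamp_flash
4. evDone: (M_WAIT) → mode=M_HOME action=lamp_flash
5. evStop: (M_HOME) → mode=M_HOME action=arm_extend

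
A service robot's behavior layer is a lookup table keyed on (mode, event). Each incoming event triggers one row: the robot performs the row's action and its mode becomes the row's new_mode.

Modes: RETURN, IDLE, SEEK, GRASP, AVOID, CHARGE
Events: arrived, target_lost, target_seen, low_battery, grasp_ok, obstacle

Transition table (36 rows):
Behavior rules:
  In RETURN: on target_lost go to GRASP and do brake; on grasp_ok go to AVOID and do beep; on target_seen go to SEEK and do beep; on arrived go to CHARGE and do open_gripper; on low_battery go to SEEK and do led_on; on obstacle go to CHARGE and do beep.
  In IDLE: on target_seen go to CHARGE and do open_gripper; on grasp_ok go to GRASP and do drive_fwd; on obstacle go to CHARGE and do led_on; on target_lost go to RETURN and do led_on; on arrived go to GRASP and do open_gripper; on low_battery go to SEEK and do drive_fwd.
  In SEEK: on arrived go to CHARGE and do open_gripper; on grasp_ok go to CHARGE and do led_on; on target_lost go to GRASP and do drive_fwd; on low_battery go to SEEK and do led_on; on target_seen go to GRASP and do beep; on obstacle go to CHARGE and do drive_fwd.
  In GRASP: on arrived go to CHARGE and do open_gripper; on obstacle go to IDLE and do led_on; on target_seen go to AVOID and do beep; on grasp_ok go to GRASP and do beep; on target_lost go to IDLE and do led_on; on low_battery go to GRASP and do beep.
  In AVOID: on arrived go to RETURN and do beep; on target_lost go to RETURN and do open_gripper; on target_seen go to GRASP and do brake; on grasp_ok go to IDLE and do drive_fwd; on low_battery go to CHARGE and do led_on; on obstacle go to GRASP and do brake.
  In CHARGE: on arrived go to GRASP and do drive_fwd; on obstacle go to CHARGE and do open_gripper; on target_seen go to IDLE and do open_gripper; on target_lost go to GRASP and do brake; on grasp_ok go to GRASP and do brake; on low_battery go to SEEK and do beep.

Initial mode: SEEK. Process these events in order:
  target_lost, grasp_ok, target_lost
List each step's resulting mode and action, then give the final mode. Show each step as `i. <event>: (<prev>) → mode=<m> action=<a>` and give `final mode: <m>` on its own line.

final mode: IDLE

1. target_lost: (SEEK) → mode=GRASP action=drive_fwd
2. grasp_ok: (GRASP) → mode=GRASP action=beep
3. target_lost: (GRASP) → mode=IDLE action=led_on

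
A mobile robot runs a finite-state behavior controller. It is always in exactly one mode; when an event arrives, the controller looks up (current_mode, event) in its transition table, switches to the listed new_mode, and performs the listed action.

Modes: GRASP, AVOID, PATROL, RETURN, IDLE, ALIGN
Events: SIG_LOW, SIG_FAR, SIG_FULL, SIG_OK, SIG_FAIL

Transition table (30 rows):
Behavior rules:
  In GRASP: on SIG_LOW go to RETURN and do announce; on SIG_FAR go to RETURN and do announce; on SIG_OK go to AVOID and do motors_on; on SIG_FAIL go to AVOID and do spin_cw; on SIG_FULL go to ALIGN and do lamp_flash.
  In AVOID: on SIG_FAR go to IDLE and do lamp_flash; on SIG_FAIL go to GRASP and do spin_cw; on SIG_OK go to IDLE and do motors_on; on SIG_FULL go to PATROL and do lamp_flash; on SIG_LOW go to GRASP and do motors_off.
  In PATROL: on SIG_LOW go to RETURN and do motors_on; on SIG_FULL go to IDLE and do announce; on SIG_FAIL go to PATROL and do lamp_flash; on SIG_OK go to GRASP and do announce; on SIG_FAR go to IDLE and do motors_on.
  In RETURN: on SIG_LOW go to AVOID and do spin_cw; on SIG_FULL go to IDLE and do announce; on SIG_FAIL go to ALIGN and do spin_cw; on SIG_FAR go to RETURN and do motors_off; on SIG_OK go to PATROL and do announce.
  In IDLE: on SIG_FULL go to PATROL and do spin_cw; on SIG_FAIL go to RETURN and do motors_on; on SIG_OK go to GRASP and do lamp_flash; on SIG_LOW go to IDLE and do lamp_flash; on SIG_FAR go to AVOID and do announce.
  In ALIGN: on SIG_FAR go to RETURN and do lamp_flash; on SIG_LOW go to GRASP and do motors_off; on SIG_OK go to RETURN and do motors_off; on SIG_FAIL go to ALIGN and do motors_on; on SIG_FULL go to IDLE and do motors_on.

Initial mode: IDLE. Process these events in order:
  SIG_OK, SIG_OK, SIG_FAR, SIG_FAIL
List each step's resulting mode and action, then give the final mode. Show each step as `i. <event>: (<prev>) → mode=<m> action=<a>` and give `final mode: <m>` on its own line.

final mode: RETURN

1. SIG_OK: (IDLE) → mode=GRASP action=lamp_flash
2. SIG_OK: (GRASP) → mode=AVOID action=motors_on
3. SIG_FAR: (AVOID) → mode=IDLE action=lamp_flash
4. SIG_FAIL: (IDLE) → mode=RETURN action=motors_on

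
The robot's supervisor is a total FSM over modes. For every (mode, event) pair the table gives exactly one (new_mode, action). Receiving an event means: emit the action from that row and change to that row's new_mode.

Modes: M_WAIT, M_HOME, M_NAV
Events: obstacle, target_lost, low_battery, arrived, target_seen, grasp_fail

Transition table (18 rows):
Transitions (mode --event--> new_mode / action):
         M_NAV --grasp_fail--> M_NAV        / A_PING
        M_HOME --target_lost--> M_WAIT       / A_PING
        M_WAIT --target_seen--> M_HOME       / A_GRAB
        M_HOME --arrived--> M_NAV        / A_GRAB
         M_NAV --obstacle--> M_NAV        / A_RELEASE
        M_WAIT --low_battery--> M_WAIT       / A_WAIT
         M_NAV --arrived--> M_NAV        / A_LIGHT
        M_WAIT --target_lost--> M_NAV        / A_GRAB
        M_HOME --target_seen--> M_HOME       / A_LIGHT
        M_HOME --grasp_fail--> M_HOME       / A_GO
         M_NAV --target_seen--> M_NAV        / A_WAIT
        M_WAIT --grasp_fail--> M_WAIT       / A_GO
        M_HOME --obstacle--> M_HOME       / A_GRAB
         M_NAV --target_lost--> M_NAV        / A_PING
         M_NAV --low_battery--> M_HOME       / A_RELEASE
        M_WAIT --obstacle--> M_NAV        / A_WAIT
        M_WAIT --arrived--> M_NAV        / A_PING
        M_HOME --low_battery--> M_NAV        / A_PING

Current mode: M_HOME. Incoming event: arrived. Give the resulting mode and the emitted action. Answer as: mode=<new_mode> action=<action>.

current mode = M_HOME; filter table to that mode:
  (M_HOME, target_lost) → (M_WAIT, A_PING)
  (M_HOME, arrived) → (M_NAV, A_GRAB)  ← event matches
  (M_HOME, target_seen) → (M_HOME, A_LIGHT)
  (M_HOME, grasp_fail) → (M_HOME, A_GO)
  (M_HOME, obstacle) → (M_HOME, A_GRAB)
  (M_HOME, low_battery) → (M_NAV, A_PING)
event = arrived selects (M_NAV, A_GRAB)

mode=M_NAV action=A_GRAB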